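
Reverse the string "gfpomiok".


Input: gfpomiok
Reading characters right to left:
  Position 7: 'k'
  Position 6: 'o'
  Position 5: 'i'
  Position 4: 'm'
  Position 3: 'o'
  Position 2: 'p'
  Position 1: 'f'
  Position 0: 'g'
Reversed: koimopfg

koimopfg


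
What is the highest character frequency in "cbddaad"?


Input: cbddaad
Character counts:
  'a': 2
  'b': 1
  'c': 1
  'd': 3
Maximum frequency: 3

3


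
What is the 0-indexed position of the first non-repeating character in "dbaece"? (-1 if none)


Input: dbaece
Character frequencies:
  'a': 1
  'b': 1
  'c': 1
  'd': 1
  'e': 2
Scanning left to right for freq == 1:
  Position 0 ('d'): unique! => answer = 0

0


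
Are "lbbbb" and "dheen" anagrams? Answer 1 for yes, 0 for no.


Strings: "lbbbb", "dheen"
Sorted first:  bbbbl
Sorted second: deehn
Differ at position 0: 'b' vs 'd' => not anagrams

0


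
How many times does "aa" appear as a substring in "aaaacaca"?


Searching for "aa" in "aaaacaca"
Scanning each position:
  Position 0: "aa" => MATCH
  Position 1: "aa" => MATCH
  Position 2: "aa" => MATCH
  Position 3: "ac" => no
  Position 4: "ca" => no
  Position 5: "ac" => no
  Position 6: "ca" => no
Total occurrences: 3

3


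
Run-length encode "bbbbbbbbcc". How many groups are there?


Input: bbbbbbbbcc
Scanning for consecutive runs:
  Group 1: 'b' x 8 (positions 0-7)
  Group 2: 'c' x 2 (positions 8-9)
Total groups: 2

2


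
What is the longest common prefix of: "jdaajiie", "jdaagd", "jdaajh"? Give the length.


Words: jdaajiie, jdaagd, jdaajh
  Position 0: all 'j' => match
  Position 1: all 'd' => match
  Position 2: all 'a' => match
  Position 3: all 'a' => match
  Position 4: ('j', 'g', 'j') => mismatch, stop
LCP = "jdaa" (length 4)

4


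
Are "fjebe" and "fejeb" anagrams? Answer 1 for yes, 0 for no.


Strings: "fjebe", "fejeb"
Sorted first:  beefj
Sorted second: beefj
Sorted forms match => anagrams

1


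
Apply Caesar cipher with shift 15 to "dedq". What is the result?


Caesar cipher: shift "dedq" by 15
  'd' (pos 3) + 15 = pos 18 = 's'
  'e' (pos 4) + 15 = pos 19 = 't'
  'd' (pos 3) + 15 = pos 18 = 's'
  'q' (pos 16) + 15 = pos 5 = 'f'
Result: stsf

stsf


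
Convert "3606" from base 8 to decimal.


Input: "3606" in base 8
Positional expansion:
  Digit '3' (value 3) x 8^3 = 1536
  Digit '6' (value 6) x 8^2 = 384
  Digit '0' (value 0) x 8^1 = 0
  Digit '6' (value 6) x 8^0 = 6
Sum = 1926

1926


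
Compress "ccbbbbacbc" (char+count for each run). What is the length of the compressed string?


Input: ccbbbbacbc
Runs:
  'c' x 2 => "c2"
  'b' x 4 => "b4"
  'a' x 1 => "a1"
  'c' x 1 => "c1"
  'b' x 1 => "b1"
  'c' x 1 => "c1"
Compressed: "c2b4a1c1b1c1"
Compressed length: 12

12


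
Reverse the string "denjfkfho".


Input: denjfkfho
Reading characters right to left:
  Position 8: 'o'
  Position 7: 'h'
  Position 6: 'f'
  Position 5: 'k'
  Position 4: 'f'
  Position 3: 'j'
  Position 2: 'n'
  Position 1: 'e'
  Position 0: 'd'
Reversed: ohfkfjned

ohfkfjned


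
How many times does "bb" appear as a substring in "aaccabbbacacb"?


Searching for "bb" in "aaccabbbacacb"
Scanning each position:
  Position 0: "aa" => no
  Position 1: "ac" => no
  Position 2: "cc" => no
  Position 3: "ca" => no
  Position 4: "ab" => no
  Position 5: "bb" => MATCH
  Position 6: "bb" => MATCH
  Position 7: "ba" => no
  Position 8: "ac" => no
  Position 9: "ca" => no
  Position 10: "ac" => no
  Position 11: "cb" => no
Total occurrences: 2

2


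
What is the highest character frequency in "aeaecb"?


Input: aeaecb
Character counts:
  'a': 2
  'b': 1
  'c': 1
  'e': 2
Maximum frequency: 2

2


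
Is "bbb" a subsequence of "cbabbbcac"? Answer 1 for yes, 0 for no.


Check if "bbb" is a subsequence of "cbabbbcac"
Greedy scan:
  Position 0 ('c'): no match needed
  Position 1 ('b'): matches sub[0] = 'b'
  Position 2 ('a'): no match needed
  Position 3 ('b'): matches sub[1] = 'b'
  Position 4 ('b'): matches sub[2] = 'b'
  Position 5 ('b'): no match needed
  Position 6 ('c'): no match needed
  Position 7 ('a'): no match needed
  Position 8 ('c'): no match needed
All 3 characters matched => is a subsequence

1


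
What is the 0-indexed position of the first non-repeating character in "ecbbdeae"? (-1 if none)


Input: ecbbdeae
Character frequencies:
  'a': 1
  'b': 2
  'c': 1
  'd': 1
  'e': 3
Scanning left to right for freq == 1:
  Position 0 ('e'): freq=3, skip
  Position 1 ('c'): unique! => answer = 1

1


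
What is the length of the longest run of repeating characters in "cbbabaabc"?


Input: "cbbabaabc"
Scanning for longest run:
  Position 1 ('b'): new char, reset run to 1
  Position 2 ('b'): continues run of 'b', length=2
  Position 3 ('a'): new char, reset run to 1
  Position 4 ('b'): new char, reset run to 1
  Position 5 ('a'): new char, reset run to 1
  Position 6 ('a'): continues run of 'a', length=2
  Position 7 ('b'): new char, reset run to 1
  Position 8 ('c'): new char, reset run to 1
Longest run: 'b' with length 2

2


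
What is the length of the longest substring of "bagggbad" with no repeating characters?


Input: "bagggbad"
Sliding window (track last position of each char):
  Position 0 ('b'): window [0,0] length 1 -- new best
  Position 1 ('a'): window [0,1] length 2 -- new best
  Position 2 ('g'): window [0,2] length 3 -- new best
  Position 3 ('g'): repeat (last at 2), move window start to 3
  Position 3 ('g'): window [3,3] length 1
  Position 4 ('g'): repeat (last at 3), move window start to 4
  Position 4 ('g'): window [4,4] length 1
  Position 5 ('b'): window [4,5] length 2
  Position 6 ('a'): window [4,6] length 3
  Position 7 ('d'): window [4,7] length 4 -- new best
Longest substring with no repeats: "gbad" with length 4

4


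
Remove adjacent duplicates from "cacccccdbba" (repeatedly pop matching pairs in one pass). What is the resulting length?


Input: cacccccdbba
Stack-based adjacent duplicate removal:
  Read 'c': push. Stack: c
  Read 'a': push. Stack: ca
  Read 'c': push. Stack: cac
  Read 'c': matches stack top 'c' => pop. Stack: ca
  Read 'c': push. Stack: cac
  Read 'c': matches stack top 'c' => pop. Stack: ca
  Read 'c': push. Stack: cac
  Read 'd': push. Stack: cacd
  Read 'b': push. Stack: cacdb
  Read 'b': matches stack top 'b' => pop. Stack: cacd
  Read 'a': push. Stack: cacda
Final stack: "cacda" (length 5)

5


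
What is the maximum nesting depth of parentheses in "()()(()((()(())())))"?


Input: "()()(()((()(())())))"
Tracking depth:
  Position 0 '(': depth becomes 1
  Position 1 ')': depth becomes 0
  Position 2 '(': depth becomes 1
  Position 3 ')': depth becomes 0
  Position 4 '(': depth becomes 1
  Position 5 '(': depth becomes 2
  Position 6 ')': depth becomes 1
  Position 7 '(': depth becomes 2
  Position 8 '(': depth becomes 3
  Position 9 '(': depth becomes 4
  Position 10 ')': depth becomes 3
  Position 11 '(': depth becomes 4
  Position 12 '(': depth becomes 5
  Position 13 ')': depth becomes 4
  Position 14 ')': depth becomes 3
  Position 15 '(': depth becomes 4
  Position 16 ')': depth becomes 3
  Position 17 ')': depth becomes 2
  Position 18 ')': depth becomes 1
  Position 19 ')': depth becomes 0
Maximum depth reached: 5

5


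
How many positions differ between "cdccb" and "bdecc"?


Comparing "cdccb" and "bdecc" position by position:
  Position 0: 'c' vs 'b' => DIFFER
  Position 1: 'd' vs 'd' => same
  Position 2: 'c' vs 'e' => DIFFER
  Position 3: 'c' vs 'c' => same
  Position 4: 'b' vs 'c' => DIFFER
Positions that differ: 3

3


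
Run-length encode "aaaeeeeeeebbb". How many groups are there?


Input: aaaeeeeeeebbb
Scanning for consecutive runs:
  Group 1: 'a' x 3 (positions 0-2)
  Group 2: 'e' x 7 (positions 3-9)
  Group 3: 'b' x 3 (positions 10-12)
Total groups: 3

3


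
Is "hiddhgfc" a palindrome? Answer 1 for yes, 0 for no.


Input: hiddhgfc
Reversed: cfghddih
  Compare pos 0 ('h') with pos 7 ('c'): MISMATCH
  Compare pos 1 ('i') with pos 6 ('f'): MISMATCH
  Compare pos 2 ('d') with pos 5 ('g'): MISMATCH
  Compare pos 3 ('d') with pos 4 ('h'): MISMATCH
Result: not a palindrome

0


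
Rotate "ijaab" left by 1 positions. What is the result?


Input: "ijaab", rotate left by 1
First 1 characters: "i"
Remaining characters: "jaab"
Concatenate remaining + first: "jaab" + "i" = "jaabi"

jaabi


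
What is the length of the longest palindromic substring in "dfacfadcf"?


Input: "dfacfadcf"
Checking substrings for palindromes:
  No multi-char palindromic substrings found
Longest palindromic substring: "d" with length 1

1


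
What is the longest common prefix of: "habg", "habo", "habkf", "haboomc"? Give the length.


Words: habg, habo, habkf, haboomc
  Position 0: all 'h' => match
  Position 1: all 'a' => match
  Position 2: all 'b' => match
  Position 3: ('g', 'o', 'k', 'o') => mismatch, stop
LCP = "hab" (length 3)

3


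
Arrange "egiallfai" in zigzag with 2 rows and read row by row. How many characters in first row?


Zigzag "egiallfai" into 2 rows:
Placing characters:
  'e' => row 0
  'g' => row 1
  'i' => row 0
  'a' => row 1
  'l' => row 0
  'l' => row 1
  'f' => row 0
  'a' => row 1
  'i' => row 0
Rows:
  Row 0: "eilfi"
  Row 1: "gala"
First row length: 5

5


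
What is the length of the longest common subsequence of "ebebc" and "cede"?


LCS of "ebebc" and "cede"
DP table:
           c    e    d    e
      0    0    0    0    0
  e   0    0    1    1    1
  b   0    0    1    1    1
  e   0    0    1    1    2
  b   0    0    1    1    2
  c   0    1    1    1    2
LCS length = dp[5][4] = 2

2


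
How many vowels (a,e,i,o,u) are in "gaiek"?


Input: gaiek
Checking each character:
  'g' at position 0: consonant
  'a' at position 1: vowel (running total: 1)
  'i' at position 2: vowel (running total: 2)
  'e' at position 3: vowel (running total: 3)
  'k' at position 4: consonant
Total vowels: 3

3


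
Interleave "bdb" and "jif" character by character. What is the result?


Interleaving "bdb" and "jif":
  Position 0: 'b' from first, 'j' from second => "bj"
  Position 1: 'd' from first, 'i' from second => "di"
  Position 2: 'b' from first, 'f' from second => "bf"
Result: bjdibf

bjdibf


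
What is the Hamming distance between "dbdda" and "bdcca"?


Comparing "dbdda" and "bdcca" position by position:
  Position 0: 'd' vs 'b' => differ
  Position 1: 'b' vs 'd' => differ
  Position 2: 'd' vs 'c' => differ
  Position 3: 'd' vs 'c' => differ
  Position 4: 'a' vs 'a' => same
Total differences (Hamming distance): 4

4


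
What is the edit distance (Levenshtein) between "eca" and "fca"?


Computing edit distance: "eca" -> "fca"
DP table:
           f    c    a
      0    1    2    3
  e   1    1    2    3
  c   2    2    1    2
  a   3    3    2    1
Edit distance = dp[3][3] = 1

1


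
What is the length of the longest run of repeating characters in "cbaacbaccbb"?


Input: "cbaacbaccbb"
Scanning for longest run:
  Position 1 ('b'): new char, reset run to 1
  Position 2 ('a'): new char, reset run to 1
  Position 3 ('a'): continues run of 'a', length=2
  Position 4 ('c'): new char, reset run to 1
  Position 5 ('b'): new char, reset run to 1
  Position 6 ('a'): new char, reset run to 1
  Position 7 ('c'): new char, reset run to 1
  Position 8 ('c'): continues run of 'c', length=2
  Position 9 ('b'): new char, reset run to 1
  Position 10 ('b'): continues run of 'b', length=2
Longest run: 'a' with length 2

2


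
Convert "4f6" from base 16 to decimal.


Input: "4f6" in base 16
Positional expansion:
  Digit '4' (value 4) x 16^2 = 1024
  Digit 'f' (value 15) x 16^1 = 240
  Digit '6' (value 6) x 16^0 = 6
Sum = 1270

1270


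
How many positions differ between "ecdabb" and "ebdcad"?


Comparing "ecdabb" and "ebdcad" position by position:
  Position 0: 'e' vs 'e' => same
  Position 1: 'c' vs 'b' => DIFFER
  Position 2: 'd' vs 'd' => same
  Position 3: 'a' vs 'c' => DIFFER
  Position 4: 'b' vs 'a' => DIFFER
  Position 5: 'b' vs 'd' => DIFFER
Positions that differ: 4

4


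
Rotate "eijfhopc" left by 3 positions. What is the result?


Input: "eijfhopc", rotate left by 3
First 3 characters: "eij"
Remaining characters: "fhopc"
Concatenate remaining + first: "fhopc" + "eij" = "fhopceij"

fhopceij


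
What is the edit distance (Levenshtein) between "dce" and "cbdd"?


Computing edit distance: "dce" -> "cbdd"
DP table:
           c    b    d    d
      0    1    2    3    4
  d   1    1    2    2    3
  c   2    1    2    3    3
  e   3    2    2    3    4
Edit distance = dp[3][4] = 4

4


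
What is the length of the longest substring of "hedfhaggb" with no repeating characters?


Input: "hedfhaggb"
Sliding window (track last position of each char):
  Position 0 ('h'): window [0,0] length 1 -- new best
  Position 1 ('e'): window [0,1] length 2 -- new best
  Position 2 ('d'): window [0,2] length 3 -- new best
  Position 3 ('f'): window [0,3] length 4 -- new best
  Position 4 ('h'): repeat (last at 0), move window start to 1
  Position 4 ('h'): window [1,4] length 4
  Position 5 ('a'): window [1,5] length 5 -- new best
  Position 6 ('g'): window [1,6] length 6 -- new best
  Position 7 ('g'): repeat (last at 6), move window start to 7
  Position 7 ('g'): window [7,7] length 1
  Position 8 ('b'): window [7,8] length 2
Longest substring with no repeats: "edfhag" with length 6

6


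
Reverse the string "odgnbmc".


Input: odgnbmc
Reading characters right to left:
  Position 6: 'c'
  Position 5: 'm'
  Position 4: 'b'
  Position 3: 'n'
  Position 2: 'g'
  Position 1: 'd'
  Position 0: 'o'
Reversed: cmbngdo

cmbngdo


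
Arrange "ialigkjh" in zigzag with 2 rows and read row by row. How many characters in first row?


Zigzag "ialigkjh" into 2 rows:
Placing characters:
  'i' => row 0
  'a' => row 1
  'l' => row 0
  'i' => row 1
  'g' => row 0
  'k' => row 1
  'j' => row 0
  'h' => row 1
Rows:
  Row 0: "ilgj"
  Row 1: "aikh"
First row length: 4

4


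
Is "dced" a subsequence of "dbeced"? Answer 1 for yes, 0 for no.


Check if "dced" is a subsequence of "dbeced"
Greedy scan:
  Position 0 ('d'): matches sub[0] = 'd'
  Position 1 ('b'): no match needed
  Position 2 ('e'): no match needed
  Position 3 ('c'): matches sub[1] = 'c'
  Position 4 ('e'): matches sub[2] = 'e'
  Position 5 ('d'): matches sub[3] = 'd'
All 4 characters matched => is a subsequence

1


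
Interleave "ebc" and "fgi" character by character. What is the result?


Interleaving "ebc" and "fgi":
  Position 0: 'e' from first, 'f' from second => "ef"
  Position 1: 'b' from first, 'g' from second => "bg"
  Position 2: 'c' from first, 'i' from second => "ci"
Result: efbgci

efbgci


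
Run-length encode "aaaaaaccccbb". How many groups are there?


Input: aaaaaaccccbb
Scanning for consecutive runs:
  Group 1: 'a' x 6 (positions 0-5)
  Group 2: 'c' x 4 (positions 6-9)
  Group 3: 'b' x 2 (positions 10-11)
Total groups: 3

3


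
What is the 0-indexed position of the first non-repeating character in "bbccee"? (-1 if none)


Input: bbccee
Character frequencies:
  'b': 2
  'c': 2
  'e': 2
Scanning left to right for freq == 1:
  Position 0 ('b'): freq=2, skip
  Position 1 ('b'): freq=2, skip
  Position 2 ('c'): freq=2, skip
  Position 3 ('c'): freq=2, skip
  Position 4 ('e'): freq=2, skip
  Position 5 ('e'): freq=2, skip
  No unique character found => answer = -1

-1


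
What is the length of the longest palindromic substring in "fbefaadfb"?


Input: "fbefaadfb"
Checking substrings for palindromes:
  [4:6] "aa" (len 2) => palindrome
Longest palindromic substring: "aa" with length 2

2


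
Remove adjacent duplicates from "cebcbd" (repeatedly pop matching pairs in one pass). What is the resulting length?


Input: cebcbd
Stack-based adjacent duplicate removal:
  Read 'c': push. Stack: c
  Read 'e': push. Stack: ce
  Read 'b': push. Stack: ceb
  Read 'c': push. Stack: cebc
  Read 'b': push. Stack: cebcb
  Read 'd': push. Stack: cebcbd
Final stack: "cebcbd" (length 6)

6


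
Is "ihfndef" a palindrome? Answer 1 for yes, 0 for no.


Input: ihfndef
Reversed: fednfhi
  Compare pos 0 ('i') with pos 6 ('f'): MISMATCH
  Compare pos 1 ('h') with pos 5 ('e'): MISMATCH
  Compare pos 2 ('f') with pos 4 ('d'): MISMATCH
Result: not a palindrome

0


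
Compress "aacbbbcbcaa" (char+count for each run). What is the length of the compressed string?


Input: aacbbbcbcaa
Runs:
  'a' x 2 => "a2"
  'c' x 1 => "c1"
  'b' x 3 => "b3"
  'c' x 1 => "c1"
  'b' x 1 => "b1"
  'c' x 1 => "c1"
  'a' x 2 => "a2"
Compressed: "a2c1b3c1b1c1a2"
Compressed length: 14

14


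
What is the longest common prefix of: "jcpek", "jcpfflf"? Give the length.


Words: jcpek, jcpfflf
  Position 0: all 'j' => match
  Position 1: all 'c' => match
  Position 2: all 'p' => match
  Position 3: ('e', 'f') => mismatch, stop
LCP = "jcp" (length 3)

3


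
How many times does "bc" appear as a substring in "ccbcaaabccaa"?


Searching for "bc" in "ccbcaaabccaa"
Scanning each position:
  Position 0: "cc" => no
  Position 1: "cb" => no
  Position 2: "bc" => MATCH
  Position 3: "ca" => no
  Position 4: "aa" => no
  Position 5: "aa" => no
  Position 6: "ab" => no
  Position 7: "bc" => MATCH
  Position 8: "cc" => no
  Position 9: "ca" => no
  Position 10: "aa" => no
Total occurrences: 2

2


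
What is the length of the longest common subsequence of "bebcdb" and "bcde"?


LCS of "bebcdb" and "bcde"
DP table:
           b    c    d    e
      0    0    0    0    0
  b   0    1    1    1    1
  e   0    1    1    1    2
  b   0    1    1    1    2
  c   0    1    2    2    2
  d   0    1    2    3    3
  b   0    1    2    3    3
LCS length = dp[6][4] = 3

3


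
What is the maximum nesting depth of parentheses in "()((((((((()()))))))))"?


Input: "()((((((((()()))))))))"
Tracking depth:
  Position 0 '(': depth becomes 1
  Position 1 ')': depth becomes 0
  Position 2 '(': depth becomes 1
  Position 3 '(': depth becomes 2
  Position 4 '(': depth becomes 3
  Position 5 '(': depth becomes 4
  Position 6 '(': depth becomes 5
  Position 7 '(': depth becomes 6
  Position 8 '(': depth becomes 7
  Position 9 '(': depth becomes 8
  Position 10 '(': depth becomes 9
  Position 11 ')': depth becomes 8
  Position 12 '(': depth becomes 9
  Position 13 ')': depth becomes 8
  Position 14 ')': depth becomes 7
  Position 15 ')': depth becomes 6
  Position 16 ')': depth becomes 5
  Position 17 ')': depth becomes 4
  Position 18 ')': depth becomes 3
  Position 19 ')': depth becomes 2
  Position 20 ')': depth becomes 1
  Position 21 ')': depth becomes 0
Maximum depth reached: 9

9


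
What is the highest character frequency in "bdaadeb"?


Input: bdaadeb
Character counts:
  'a': 2
  'b': 2
  'd': 2
  'e': 1
Maximum frequency: 2

2


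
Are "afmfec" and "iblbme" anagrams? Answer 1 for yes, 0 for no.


Strings: "afmfec", "iblbme"
Sorted first:  aceffm
Sorted second: bbeilm
Differ at position 0: 'a' vs 'b' => not anagrams

0


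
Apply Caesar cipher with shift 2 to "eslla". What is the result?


Caesar cipher: shift "eslla" by 2
  'e' (pos 4) + 2 = pos 6 = 'g'
  's' (pos 18) + 2 = pos 20 = 'u'
  'l' (pos 11) + 2 = pos 13 = 'n'
  'l' (pos 11) + 2 = pos 13 = 'n'
  'a' (pos 0) + 2 = pos 2 = 'c'
Result: gunnc

gunnc


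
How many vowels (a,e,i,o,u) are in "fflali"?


Input: fflali
Checking each character:
  'f' at position 0: consonant
  'f' at position 1: consonant
  'l' at position 2: consonant
  'a' at position 3: vowel (running total: 1)
  'l' at position 4: consonant
  'i' at position 5: vowel (running total: 2)
Total vowels: 2

2


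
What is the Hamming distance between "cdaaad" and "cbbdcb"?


Comparing "cdaaad" and "cbbdcb" position by position:
  Position 0: 'c' vs 'c' => same
  Position 1: 'd' vs 'b' => differ
  Position 2: 'a' vs 'b' => differ
  Position 3: 'a' vs 'd' => differ
  Position 4: 'a' vs 'c' => differ
  Position 5: 'd' vs 'b' => differ
Total differences (Hamming distance): 5

5


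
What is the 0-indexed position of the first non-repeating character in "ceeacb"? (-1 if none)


Input: ceeacb
Character frequencies:
  'a': 1
  'b': 1
  'c': 2
  'e': 2
Scanning left to right for freq == 1:
  Position 0 ('c'): freq=2, skip
  Position 1 ('e'): freq=2, skip
  Position 2 ('e'): freq=2, skip
  Position 3 ('a'): unique! => answer = 3

3


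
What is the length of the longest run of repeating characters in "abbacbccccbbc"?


Input: "abbacbccccbbc"
Scanning for longest run:
  Position 1 ('b'): new char, reset run to 1
  Position 2 ('b'): continues run of 'b', length=2
  Position 3 ('a'): new char, reset run to 1
  Position 4 ('c'): new char, reset run to 1
  Position 5 ('b'): new char, reset run to 1
  Position 6 ('c'): new char, reset run to 1
  Position 7 ('c'): continues run of 'c', length=2
  Position 8 ('c'): continues run of 'c', length=3
  Position 9 ('c'): continues run of 'c', length=4
  Position 10 ('b'): new char, reset run to 1
  Position 11 ('b'): continues run of 'b', length=2
  Position 12 ('c'): new char, reset run to 1
Longest run: 'c' with length 4

4


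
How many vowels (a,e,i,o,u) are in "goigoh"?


Input: goigoh
Checking each character:
  'g' at position 0: consonant
  'o' at position 1: vowel (running total: 1)
  'i' at position 2: vowel (running total: 2)
  'g' at position 3: consonant
  'o' at position 4: vowel (running total: 3)
  'h' at position 5: consonant
Total vowels: 3

3


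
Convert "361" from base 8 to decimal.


Input: "361" in base 8
Positional expansion:
  Digit '3' (value 3) x 8^2 = 192
  Digit '6' (value 6) x 8^1 = 48
  Digit '1' (value 1) x 8^0 = 1
Sum = 241

241


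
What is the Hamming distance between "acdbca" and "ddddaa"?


Comparing "acdbca" and "ddddaa" position by position:
  Position 0: 'a' vs 'd' => differ
  Position 1: 'c' vs 'd' => differ
  Position 2: 'd' vs 'd' => same
  Position 3: 'b' vs 'd' => differ
  Position 4: 'c' vs 'a' => differ
  Position 5: 'a' vs 'a' => same
Total differences (Hamming distance): 4

4


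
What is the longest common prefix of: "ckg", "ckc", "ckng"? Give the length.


Words: ckg, ckc, ckng
  Position 0: all 'c' => match
  Position 1: all 'k' => match
  Position 2: ('g', 'c', 'n') => mismatch, stop
LCP = "ck" (length 2)

2


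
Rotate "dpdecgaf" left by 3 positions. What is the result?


Input: "dpdecgaf", rotate left by 3
First 3 characters: "dpd"
Remaining characters: "ecgaf"
Concatenate remaining + first: "ecgaf" + "dpd" = "ecgafdpd"

ecgafdpd


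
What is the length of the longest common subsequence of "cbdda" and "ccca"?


LCS of "cbdda" and "ccca"
DP table:
           c    c    c    a
      0    0    0    0    0
  c   0    1    1    1    1
  b   0    1    1    1    1
  d   0    1    1    1    1
  d   0    1    1    1    1
  a   0    1    1    1    2
LCS length = dp[5][4] = 2

2


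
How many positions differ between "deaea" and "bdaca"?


Comparing "deaea" and "bdaca" position by position:
  Position 0: 'd' vs 'b' => DIFFER
  Position 1: 'e' vs 'd' => DIFFER
  Position 2: 'a' vs 'a' => same
  Position 3: 'e' vs 'c' => DIFFER
  Position 4: 'a' vs 'a' => same
Positions that differ: 3

3


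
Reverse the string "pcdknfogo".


Input: pcdknfogo
Reading characters right to left:
  Position 8: 'o'
  Position 7: 'g'
  Position 6: 'o'
  Position 5: 'f'
  Position 4: 'n'
  Position 3: 'k'
  Position 2: 'd'
  Position 1: 'c'
  Position 0: 'p'
Reversed: ogofnkdcp

ogofnkdcp


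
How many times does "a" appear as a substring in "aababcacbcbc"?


Searching for "a" in "aababcacbcbc"
Scanning each position:
  Position 0: "a" => MATCH
  Position 1: "a" => MATCH
  Position 2: "b" => no
  Position 3: "a" => MATCH
  Position 4: "b" => no
  Position 5: "c" => no
  Position 6: "a" => MATCH
  Position 7: "c" => no
  Position 8: "b" => no
  Position 9: "c" => no
  Position 10: "b" => no
  Position 11: "c" => no
Total occurrences: 4

4


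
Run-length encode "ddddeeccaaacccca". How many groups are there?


Input: ddddeeccaaacccca
Scanning for consecutive runs:
  Group 1: 'd' x 4 (positions 0-3)
  Group 2: 'e' x 2 (positions 4-5)
  Group 3: 'c' x 2 (positions 6-7)
  Group 4: 'a' x 3 (positions 8-10)
  Group 5: 'c' x 4 (positions 11-14)
  Group 6: 'a' x 1 (positions 15-15)
Total groups: 6

6


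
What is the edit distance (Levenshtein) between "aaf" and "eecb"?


Computing edit distance: "aaf" -> "eecb"
DP table:
           e    e    c    b
      0    1    2    3    4
  a   1    1    2    3    4
  a   2    2    2    3    4
  f   3    3    3    3    4
Edit distance = dp[3][4] = 4

4


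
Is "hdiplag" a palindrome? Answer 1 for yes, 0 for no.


Input: hdiplag
Reversed: galpidh
  Compare pos 0 ('h') with pos 6 ('g'): MISMATCH
  Compare pos 1 ('d') with pos 5 ('a'): MISMATCH
  Compare pos 2 ('i') with pos 4 ('l'): MISMATCH
Result: not a palindrome

0


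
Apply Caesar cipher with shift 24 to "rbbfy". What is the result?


Caesar cipher: shift "rbbfy" by 24
  'r' (pos 17) + 24 = pos 15 = 'p'
  'b' (pos 1) + 24 = pos 25 = 'z'
  'b' (pos 1) + 24 = pos 25 = 'z'
  'f' (pos 5) + 24 = pos 3 = 'd'
  'y' (pos 24) + 24 = pos 22 = 'w'
Result: pzzdw

pzzdw


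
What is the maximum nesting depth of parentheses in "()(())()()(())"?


Input: "()(())()()(())"
Tracking depth:
  Position 0 '(': depth becomes 1
  Position 1 ')': depth becomes 0
  Position 2 '(': depth becomes 1
  Position 3 '(': depth becomes 2
  Position 4 ')': depth becomes 1
  Position 5 ')': depth becomes 0
  Position 6 '(': depth becomes 1
  Position 7 ')': depth becomes 0
  Position 8 '(': depth becomes 1
  Position 9 ')': depth becomes 0
  Position 10 '(': depth becomes 1
  Position 11 '(': depth becomes 2
  Position 12 ')': depth becomes 1
  Position 13 ')': depth becomes 0
Maximum depth reached: 2

2


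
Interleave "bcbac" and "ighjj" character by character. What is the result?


Interleaving "bcbac" and "ighjj":
  Position 0: 'b' from first, 'i' from second => "bi"
  Position 1: 'c' from first, 'g' from second => "cg"
  Position 2: 'b' from first, 'h' from second => "bh"
  Position 3: 'a' from first, 'j' from second => "aj"
  Position 4: 'c' from first, 'j' from second => "cj"
Result: bicgbhajcj

bicgbhajcj


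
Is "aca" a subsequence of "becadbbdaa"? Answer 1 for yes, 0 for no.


Check if "aca" is a subsequence of "becadbbdaa"
Greedy scan:
  Position 0 ('b'): no match needed
  Position 1 ('e'): no match needed
  Position 2 ('c'): no match needed
  Position 3 ('a'): matches sub[0] = 'a'
  Position 4 ('d'): no match needed
  Position 5 ('b'): no match needed
  Position 6 ('b'): no match needed
  Position 7 ('d'): no match needed
  Position 8 ('a'): no match needed
  Position 9 ('a'): no match needed
Only matched 1/3 characters => not a subsequence

0


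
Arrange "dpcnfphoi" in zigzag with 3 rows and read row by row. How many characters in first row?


Zigzag "dpcnfphoi" into 3 rows:
Placing characters:
  'd' => row 0
  'p' => row 1
  'c' => row 2
  'n' => row 1
  'f' => row 0
  'p' => row 1
  'h' => row 2
  'o' => row 1
  'i' => row 0
Rows:
  Row 0: "dfi"
  Row 1: "pnpo"
  Row 2: "ch"
First row length: 3

3


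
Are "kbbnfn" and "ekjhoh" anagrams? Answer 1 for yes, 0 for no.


Strings: "kbbnfn", "ekjhoh"
Sorted first:  bbfknn
Sorted second: ehhjko
Differ at position 0: 'b' vs 'e' => not anagrams

0


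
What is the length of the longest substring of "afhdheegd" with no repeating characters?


Input: "afhdheegd"
Sliding window (track last position of each char):
  Position 0 ('a'): window [0,0] length 1 -- new best
  Position 1 ('f'): window [0,1] length 2 -- new best
  Position 2 ('h'): window [0,2] length 3 -- new best
  Position 3 ('d'): window [0,3] length 4 -- new best
  Position 4 ('h'): repeat (last at 2), move window start to 3
  Position 4 ('h'): window [3,4] length 2
  Position 5 ('e'): window [3,5] length 3
  Position 6 ('e'): repeat (last at 5), move window start to 6
  Position 6 ('e'): window [6,6] length 1
  Position 7 ('g'): window [6,7] length 2
  Position 8 ('d'): window [6,8] length 3
Longest substring with no repeats: "afhd" with length 4

4


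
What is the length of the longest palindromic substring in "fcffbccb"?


Input: "fcffbccb"
Checking substrings for palindromes:
  [4:8] "bccb" (len 4) => palindrome
  [0:3] "fcf" (len 3) => palindrome
  [2:4] "ff" (len 2) => palindrome
  [5:7] "cc" (len 2) => palindrome
Longest palindromic substring: "bccb" with length 4

4


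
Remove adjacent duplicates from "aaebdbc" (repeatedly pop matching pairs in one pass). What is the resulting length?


Input: aaebdbc
Stack-based adjacent duplicate removal:
  Read 'a': push. Stack: a
  Read 'a': matches stack top 'a' => pop. Stack: (empty)
  Read 'e': push. Stack: e
  Read 'b': push. Stack: eb
  Read 'd': push. Stack: ebd
  Read 'b': push. Stack: ebdb
  Read 'c': push. Stack: ebdbc
Final stack: "ebdbc" (length 5)

5


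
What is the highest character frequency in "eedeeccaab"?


Input: eedeeccaab
Character counts:
  'a': 2
  'b': 1
  'c': 2
  'd': 1
  'e': 4
Maximum frequency: 4

4


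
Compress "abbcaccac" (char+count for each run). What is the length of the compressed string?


Input: abbcaccac
Runs:
  'a' x 1 => "a1"
  'b' x 2 => "b2"
  'c' x 1 => "c1"
  'a' x 1 => "a1"
  'c' x 2 => "c2"
  'a' x 1 => "a1"
  'c' x 1 => "c1"
Compressed: "a1b2c1a1c2a1c1"
Compressed length: 14

14


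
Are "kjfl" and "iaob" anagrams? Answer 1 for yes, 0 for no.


Strings: "kjfl", "iaob"
Sorted first:  fjkl
Sorted second: abio
Differ at position 0: 'f' vs 'a' => not anagrams

0


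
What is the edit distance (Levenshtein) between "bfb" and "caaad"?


Computing edit distance: "bfb" -> "caaad"
DP table:
           c    a    a    a    d
      0    1    2    3    4    5
  b   1    1    2    3    4    5
  f   2    2    2    3    4    5
  b   3    3    3    3    4    5
Edit distance = dp[3][5] = 5

5


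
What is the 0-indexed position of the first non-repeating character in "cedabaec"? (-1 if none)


Input: cedabaec
Character frequencies:
  'a': 2
  'b': 1
  'c': 2
  'd': 1
  'e': 2
Scanning left to right for freq == 1:
  Position 0 ('c'): freq=2, skip
  Position 1 ('e'): freq=2, skip
  Position 2 ('d'): unique! => answer = 2

2


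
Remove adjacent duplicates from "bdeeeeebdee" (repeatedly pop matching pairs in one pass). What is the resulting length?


Input: bdeeeeebdee
Stack-based adjacent duplicate removal:
  Read 'b': push. Stack: b
  Read 'd': push. Stack: bd
  Read 'e': push. Stack: bde
  Read 'e': matches stack top 'e' => pop. Stack: bd
  Read 'e': push. Stack: bde
  Read 'e': matches stack top 'e' => pop. Stack: bd
  Read 'e': push. Stack: bde
  Read 'b': push. Stack: bdeb
  Read 'd': push. Stack: bdebd
  Read 'e': push. Stack: bdebde
  Read 'e': matches stack top 'e' => pop. Stack: bdebd
Final stack: "bdebd" (length 5)

5


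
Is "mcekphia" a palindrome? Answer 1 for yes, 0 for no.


Input: mcekphia
Reversed: aihpkecm
  Compare pos 0 ('m') with pos 7 ('a'): MISMATCH
  Compare pos 1 ('c') with pos 6 ('i'): MISMATCH
  Compare pos 2 ('e') with pos 5 ('h'): MISMATCH
  Compare pos 3 ('k') with pos 4 ('p'): MISMATCH
Result: not a palindrome

0


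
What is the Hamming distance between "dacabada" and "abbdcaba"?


Comparing "dacabada" and "abbdcaba" position by position:
  Position 0: 'd' vs 'a' => differ
  Position 1: 'a' vs 'b' => differ
  Position 2: 'c' vs 'b' => differ
  Position 3: 'a' vs 'd' => differ
  Position 4: 'b' vs 'c' => differ
  Position 5: 'a' vs 'a' => same
  Position 6: 'd' vs 'b' => differ
  Position 7: 'a' vs 'a' => same
Total differences (Hamming distance): 6

6


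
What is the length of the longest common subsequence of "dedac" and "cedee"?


LCS of "dedac" and "cedee"
DP table:
           c    e    d    e    e
      0    0    0    0    0    0
  d   0    0    0    1    1    1
  e   0    0    1    1    2    2
  d   0    0    1    2    2    2
  a   0    0    1    2    2    2
  c   0    1    1    2    2    2
LCS length = dp[5][5] = 2

2


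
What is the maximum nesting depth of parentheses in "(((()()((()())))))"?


Input: "(((()()((()())))))"
Tracking depth:
  Position 0 '(': depth becomes 1
  Position 1 '(': depth becomes 2
  Position 2 '(': depth becomes 3
  Position 3 '(': depth becomes 4
  Position 4 ')': depth becomes 3
  Position 5 '(': depth becomes 4
  Position 6 ')': depth becomes 3
  Position 7 '(': depth becomes 4
  Position 8 '(': depth becomes 5
  Position 9 '(': depth becomes 6
  Position 10 ')': depth becomes 5
  Position 11 '(': depth becomes 6
  Position 12 ')': depth becomes 5
  Position 13 ')': depth becomes 4
  Position 14 ')': depth becomes 3
  Position 15 ')': depth becomes 2
  Position 16 ')': depth becomes 1
  Position 17 ')': depth becomes 0
Maximum depth reached: 6

6


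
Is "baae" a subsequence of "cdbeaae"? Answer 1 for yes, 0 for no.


Check if "baae" is a subsequence of "cdbeaae"
Greedy scan:
  Position 0 ('c'): no match needed
  Position 1 ('d'): no match needed
  Position 2 ('b'): matches sub[0] = 'b'
  Position 3 ('e'): no match needed
  Position 4 ('a'): matches sub[1] = 'a'
  Position 5 ('a'): matches sub[2] = 'a'
  Position 6 ('e'): matches sub[3] = 'e'
All 4 characters matched => is a subsequence

1


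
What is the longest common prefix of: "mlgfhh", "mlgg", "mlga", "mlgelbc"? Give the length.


Words: mlgfhh, mlgg, mlga, mlgelbc
  Position 0: all 'm' => match
  Position 1: all 'l' => match
  Position 2: all 'g' => match
  Position 3: ('f', 'g', 'a', 'e') => mismatch, stop
LCP = "mlg" (length 3)

3


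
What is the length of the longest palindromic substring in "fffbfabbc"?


Input: "fffbfabbc"
Checking substrings for palindromes:
  [0:3] "fff" (len 3) => palindrome
  [2:5] "fbf" (len 3) => palindrome
  [0:2] "ff" (len 2) => palindrome
  [1:3] "ff" (len 2) => palindrome
  [6:8] "bb" (len 2) => palindrome
Longest palindromic substring: "fff" with length 3

3


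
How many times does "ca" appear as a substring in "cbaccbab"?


Searching for "ca" in "cbaccbab"
Scanning each position:
  Position 0: "cb" => no
  Position 1: "ba" => no
  Position 2: "ac" => no
  Position 3: "cc" => no
  Position 4: "cb" => no
  Position 5: "ba" => no
  Position 6: "ab" => no
Total occurrences: 0

0


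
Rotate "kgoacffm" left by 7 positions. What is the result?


Input: "kgoacffm", rotate left by 7
First 7 characters: "kgoacff"
Remaining characters: "m"
Concatenate remaining + first: "m" + "kgoacff" = "mkgoacff"

mkgoacff


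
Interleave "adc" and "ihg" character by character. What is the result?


Interleaving "adc" and "ihg":
  Position 0: 'a' from first, 'i' from second => "ai"
  Position 1: 'd' from first, 'h' from second => "dh"
  Position 2: 'c' from first, 'g' from second => "cg"
Result: aidhcg

aidhcg


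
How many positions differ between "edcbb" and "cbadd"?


Comparing "edcbb" and "cbadd" position by position:
  Position 0: 'e' vs 'c' => DIFFER
  Position 1: 'd' vs 'b' => DIFFER
  Position 2: 'c' vs 'a' => DIFFER
  Position 3: 'b' vs 'd' => DIFFER
  Position 4: 'b' vs 'd' => DIFFER
Positions that differ: 5

5


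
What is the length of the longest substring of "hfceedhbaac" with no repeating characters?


Input: "hfceedhbaac"
Sliding window (track last position of each char):
  Position 0 ('h'): window [0,0] length 1 -- new best
  Position 1 ('f'): window [0,1] length 2 -- new best
  Position 2 ('c'): window [0,2] length 3 -- new best
  Position 3 ('e'): window [0,3] length 4 -- new best
  Position 4 ('e'): repeat (last at 3), move window start to 4
  Position 4 ('e'): window [4,4] length 1
  Position 5 ('d'): window [4,5] length 2
  Position 6 ('h'): window [4,6] length 3
  Position 7 ('b'): window [4,7] length 4
  Position 8 ('a'): window [4,8] length 5 -- new best
  Position 9 ('a'): repeat (last at 8), move window start to 9
  Position 9 ('a'): window [9,9] length 1
  Position 10 ('c'): window [9,10] length 2
Longest substring with no repeats: "edhba" with length 5

5


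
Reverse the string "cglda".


Input: cglda
Reading characters right to left:
  Position 4: 'a'
  Position 3: 'd'
  Position 2: 'l'
  Position 1: 'g'
  Position 0: 'c'
Reversed: adlgc

adlgc


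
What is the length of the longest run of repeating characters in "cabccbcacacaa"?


Input: "cabccbcacacaa"
Scanning for longest run:
  Position 1 ('a'): new char, reset run to 1
  Position 2 ('b'): new char, reset run to 1
  Position 3 ('c'): new char, reset run to 1
  Position 4 ('c'): continues run of 'c', length=2
  Position 5 ('b'): new char, reset run to 1
  Position 6 ('c'): new char, reset run to 1
  Position 7 ('a'): new char, reset run to 1
  Position 8 ('c'): new char, reset run to 1
  Position 9 ('a'): new char, reset run to 1
  Position 10 ('c'): new char, reset run to 1
  Position 11 ('a'): new char, reset run to 1
  Position 12 ('a'): continues run of 'a', length=2
Longest run: 'c' with length 2

2


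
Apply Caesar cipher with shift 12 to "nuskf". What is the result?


Caesar cipher: shift "nuskf" by 12
  'n' (pos 13) + 12 = pos 25 = 'z'
  'u' (pos 20) + 12 = pos 6 = 'g'
  's' (pos 18) + 12 = pos 4 = 'e'
  'k' (pos 10) + 12 = pos 22 = 'w'
  'f' (pos 5) + 12 = pos 17 = 'r'
Result: zgewr

zgewr


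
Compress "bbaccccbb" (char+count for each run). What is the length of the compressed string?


Input: bbaccccbb
Runs:
  'b' x 2 => "b2"
  'a' x 1 => "a1"
  'c' x 4 => "c4"
  'b' x 2 => "b2"
Compressed: "b2a1c4b2"
Compressed length: 8

8


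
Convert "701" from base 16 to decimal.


Input: "701" in base 16
Positional expansion:
  Digit '7' (value 7) x 16^2 = 1792
  Digit '0' (value 0) x 16^1 = 0
  Digit '1' (value 1) x 16^0 = 1
Sum = 1793

1793


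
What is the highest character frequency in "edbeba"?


Input: edbeba
Character counts:
  'a': 1
  'b': 2
  'd': 1
  'e': 2
Maximum frequency: 2

2


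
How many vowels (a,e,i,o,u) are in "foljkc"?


Input: foljkc
Checking each character:
  'f' at position 0: consonant
  'o' at position 1: vowel (running total: 1)
  'l' at position 2: consonant
  'j' at position 3: consonant
  'k' at position 4: consonant
  'c' at position 5: consonant
Total vowels: 1

1


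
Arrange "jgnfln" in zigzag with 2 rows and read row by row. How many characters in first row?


Zigzag "jgnfln" into 2 rows:
Placing characters:
  'j' => row 0
  'g' => row 1
  'n' => row 0
  'f' => row 1
  'l' => row 0
  'n' => row 1
Rows:
  Row 0: "jnl"
  Row 1: "gfn"
First row length: 3

3


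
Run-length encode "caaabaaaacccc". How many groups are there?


Input: caaabaaaacccc
Scanning for consecutive runs:
  Group 1: 'c' x 1 (positions 0-0)
  Group 2: 'a' x 3 (positions 1-3)
  Group 3: 'b' x 1 (positions 4-4)
  Group 4: 'a' x 4 (positions 5-8)
  Group 5: 'c' x 4 (positions 9-12)
Total groups: 5

5


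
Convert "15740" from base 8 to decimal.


Input: "15740" in base 8
Positional expansion:
  Digit '1' (value 1) x 8^4 = 4096
  Digit '5' (value 5) x 8^3 = 2560
  Digit '7' (value 7) x 8^2 = 448
  Digit '4' (value 4) x 8^1 = 32
  Digit '0' (value 0) x 8^0 = 0
Sum = 7136

7136


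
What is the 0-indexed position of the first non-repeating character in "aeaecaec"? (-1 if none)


Input: aeaecaec
Character frequencies:
  'a': 3
  'c': 2
  'e': 3
Scanning left to right for freq == 1:
  Position 0 ('a'): freq=3, skip
  Position 1 ('e'): freq=3, skip
  Position 2 ('a'): freq=3, skip
  Position 3 ('e'): freq=3, skip
  Position 4 ('c'): freq=2, skip
  Position 5 ('a'): freq=3, skip
  Position 6 ('e'): freq=3, skip
  Position 7 ('c'): freq=2, skip
  No unique character found => answer = -1

-1


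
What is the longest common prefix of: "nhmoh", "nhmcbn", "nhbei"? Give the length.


Words: nhmoh, nhmcbn, nhbei
  Position 0: all 'n' => match
  Position 1: all 'h' => match
  Position 2: ('m', 'm', 'b') => mismatch, stop
LCP = "nh" (length 2)

2


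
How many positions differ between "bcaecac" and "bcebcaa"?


Comparing "bcaecac" and "bcebcaa" position by position:
  Position 0: 'b' vs 'b' => same
  Position 1: 'c' vs 'c' => same
  Position 2: 'a' vs 'e' => DIFFER
  Position 3: 'e' vs 'b' => DIFFER
  Position 4: 'c' vs 'c' => same
  Position 5: 'a' vs 'a' => same
  Position 6: 'c' vs 'a' => DIFFER
Positions that differ: 3

3
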